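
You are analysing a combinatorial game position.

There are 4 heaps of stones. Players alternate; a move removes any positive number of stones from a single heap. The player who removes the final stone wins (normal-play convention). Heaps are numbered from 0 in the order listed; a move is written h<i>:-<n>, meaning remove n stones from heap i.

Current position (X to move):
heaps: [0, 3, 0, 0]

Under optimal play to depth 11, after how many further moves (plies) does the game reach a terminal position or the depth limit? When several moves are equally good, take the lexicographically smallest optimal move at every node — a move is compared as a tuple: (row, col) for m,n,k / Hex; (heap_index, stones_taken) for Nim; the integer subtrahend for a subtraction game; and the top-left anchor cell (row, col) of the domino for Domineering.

PV length from [(0,3,0,0)]: 1 ply

p1 X@[(0,3,0,0)]: h1:-1[(0,2,0,0)]-1 h1:-2[(0,1,0,0)]-1 h1:-3[(0,0,0,0)]+1*
p2 O@[(0,0,0,0)] terminal -1; root [(0,3,0,0)] d11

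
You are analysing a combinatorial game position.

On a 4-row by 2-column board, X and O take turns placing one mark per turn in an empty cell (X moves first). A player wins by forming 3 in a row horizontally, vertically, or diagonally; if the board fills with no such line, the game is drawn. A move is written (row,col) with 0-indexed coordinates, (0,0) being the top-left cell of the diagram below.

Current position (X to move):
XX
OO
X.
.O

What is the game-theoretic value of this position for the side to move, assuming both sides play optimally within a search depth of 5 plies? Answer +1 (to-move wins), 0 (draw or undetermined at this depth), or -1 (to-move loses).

p1 X@[XX/OO/X./.O]: (2,1)[XX/OO/XX/.O]+0* (3,0)[XX/OO/X./XO]-1
p2 O@[XX/OO/XX/.O]: (3,0)[XX/OO/XX/OO]+0*
p3 X@[XX/OO/XX/OO] terminal +0; root [XX/OO/X./.O] d5

value(XX/OO/X./.O, X) = 0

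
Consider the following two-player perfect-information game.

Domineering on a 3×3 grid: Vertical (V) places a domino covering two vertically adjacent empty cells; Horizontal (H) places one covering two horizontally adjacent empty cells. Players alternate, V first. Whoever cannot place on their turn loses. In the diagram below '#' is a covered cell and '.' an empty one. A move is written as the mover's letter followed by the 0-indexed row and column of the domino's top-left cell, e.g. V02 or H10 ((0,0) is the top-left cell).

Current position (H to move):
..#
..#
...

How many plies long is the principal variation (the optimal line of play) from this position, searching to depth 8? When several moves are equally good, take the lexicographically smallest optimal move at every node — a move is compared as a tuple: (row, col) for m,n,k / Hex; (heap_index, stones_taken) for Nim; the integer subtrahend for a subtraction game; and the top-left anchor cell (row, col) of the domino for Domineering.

PV length from [..#/..#/...]: 1 ply

[..#/..#/...] H move#1: H00:-1/###/..#/..., H10:+1/..#/###/...*, H20:-1/..#/..#/##., H21:-1/..#/..#/.##
[..#/###/...] end (terminal -1, V#2); searched ..#/..#/... to 8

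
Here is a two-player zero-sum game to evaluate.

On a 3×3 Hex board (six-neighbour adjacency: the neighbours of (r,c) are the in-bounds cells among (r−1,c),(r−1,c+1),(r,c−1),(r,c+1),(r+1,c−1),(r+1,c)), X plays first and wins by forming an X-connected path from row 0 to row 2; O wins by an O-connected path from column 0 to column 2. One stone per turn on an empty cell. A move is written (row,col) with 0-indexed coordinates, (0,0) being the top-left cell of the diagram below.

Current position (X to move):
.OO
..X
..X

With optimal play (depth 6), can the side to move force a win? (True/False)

X winning at [.OO/..X/..X]: False

[.OO/..X/..X] X move#1: (0,0):-1/XOO/..X/..X*, (1,0):-1/.OO/X.X/..X, (1,1):-1/.OO/.XX/..X, (2,0):-1/.OO/..X/X.X, (2,1):-1/.OO/..X/.XX
[XOO/..X/..X] O move#2: (1,0):+1/XOO/O.X/..X*, (1,1):+1/XOO/.OX/..X, (2,0):+1/XOO/..X/O.X, (2,1):-1/XOO/..X/.OX
[XOO/O.X/..X] end (terminal -1, X#3); searched .OO/..X/..X to 6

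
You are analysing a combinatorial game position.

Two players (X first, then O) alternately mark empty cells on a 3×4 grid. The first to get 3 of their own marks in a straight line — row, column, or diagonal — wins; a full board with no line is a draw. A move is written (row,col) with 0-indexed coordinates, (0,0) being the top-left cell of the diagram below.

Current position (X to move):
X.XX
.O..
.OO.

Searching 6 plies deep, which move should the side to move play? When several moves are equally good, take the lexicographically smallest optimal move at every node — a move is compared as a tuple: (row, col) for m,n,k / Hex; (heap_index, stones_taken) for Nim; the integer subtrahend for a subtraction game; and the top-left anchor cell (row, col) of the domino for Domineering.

X's best at [X.XX/.O../.OO.]: (0,1)

p1 X@[X.XX/.O../.OO.]: (0,1)[XXXX/.O../.OO.]+1* (1,0)[X.XX/XO../.OO.]-1 (1,2)[X.XX/.OX./.OO.]-1 (1,3)[X.XX/.O.X/.OO.]-1 (2,0)[X.XX/.O../XOO.]-1 (2,3)[X.XX/.O../.OOX]-1
p2 O@[XXXX/.O../.OO.] terminal -1; root [X.XX/.O../.OO.] d6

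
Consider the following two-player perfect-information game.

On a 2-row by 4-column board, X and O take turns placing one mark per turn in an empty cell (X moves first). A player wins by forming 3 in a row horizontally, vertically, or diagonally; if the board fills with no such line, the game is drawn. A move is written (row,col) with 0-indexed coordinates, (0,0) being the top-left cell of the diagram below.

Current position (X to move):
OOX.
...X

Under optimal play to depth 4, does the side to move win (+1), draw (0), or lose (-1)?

value(OOX./...X, X) = 0

[OOX./...X] X move#1: (0,3):+0/OOXX/...X*, (1,0):+0/OOX./X..X, (1,1):+0/OOX./.X.X, (1,2):+0/OOX./..XX
[OOXX/...X] O move#2: (1,0):+0/OOXX/O..X*, (1,1):+0/OOXX/.O.X, (1,2):+0/OOXX/..OX
[OOXX/O..X] X move#3: (1,1):+0/OOXX/OX.X*, (1,2):+0/OOXX/O.XX
[OOXX/OX.X] O move#4: (1,2):+0/OOXX/OXOX*
[OOXX/OXOX] end (terminal +0, X#5); searched OOX./...X to 4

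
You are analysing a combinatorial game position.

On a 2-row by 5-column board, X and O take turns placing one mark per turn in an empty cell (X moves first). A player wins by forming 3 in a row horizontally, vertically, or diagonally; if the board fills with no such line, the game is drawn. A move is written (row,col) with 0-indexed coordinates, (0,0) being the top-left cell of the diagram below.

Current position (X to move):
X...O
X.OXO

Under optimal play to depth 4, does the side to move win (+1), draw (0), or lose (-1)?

value(X...O/X.OXO, X) = 0

ply 1, X at X...O/X.OXO | (0,1)=+0→XX..O/X.OXO*; (0,2)=+0→X.X.O/X.OXO; (0,3)=+0→X..XO/X.OXO; (1,1)=+0→X...O/XXOXO
ply 2, O at XX..O/X.OXO | (0,2)=+0→XXO.O/X.OXO*; (0,3)=-1→XX.OO/X.OXO; (1,1)=-1→XX..O/XOOXO
ply 3, X at XXO.O/X.OXO | (0,3)=+0→XXOXO/X.OXO*; (1,1)=-1→XXO.O/XXOXO
ply 4, O at XXOXO/X.OXO | (1,1)=+0→XXOXO/XOOXO*
ply 5: XXOXO/XOOXO is terminal +0 (X); from X...O/X.OXO depth 4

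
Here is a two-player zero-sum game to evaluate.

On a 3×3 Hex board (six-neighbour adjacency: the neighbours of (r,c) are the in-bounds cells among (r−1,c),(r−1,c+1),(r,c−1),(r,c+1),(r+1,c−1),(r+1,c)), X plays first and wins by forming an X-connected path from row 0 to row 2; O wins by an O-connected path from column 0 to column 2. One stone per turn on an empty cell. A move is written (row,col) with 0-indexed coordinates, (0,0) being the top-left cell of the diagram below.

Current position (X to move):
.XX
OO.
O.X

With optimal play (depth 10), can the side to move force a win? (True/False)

X winning at [.XX/OO./O.X]: True

ply 1, X at .XX/OO./O.X | (0,0)=-1→XXX/OO./O.X; (1,2)=+1→.XX/OOX/O.X*; (2,1)=-1→.XX/OO./OXX
ply 2: .XX/OOX/O.X is terminal -1 (O); from .XX/OO./O.X depth 10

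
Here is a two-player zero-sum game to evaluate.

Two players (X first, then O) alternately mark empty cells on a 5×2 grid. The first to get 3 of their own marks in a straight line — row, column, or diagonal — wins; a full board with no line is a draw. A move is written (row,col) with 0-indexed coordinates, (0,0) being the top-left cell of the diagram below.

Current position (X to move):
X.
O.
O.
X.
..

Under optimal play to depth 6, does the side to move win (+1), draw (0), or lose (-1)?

value(X./O./O./X./.., X) = 0

[X./O./O./X./..] X move#1: (0,1):+0/XX/O./O./X./..*, (1,1):+0/X./OX/O./X./.., (2,1):+0/X./O./OX/X./.., (3,1):+0/X./O./O./XX/.., (4,0):+0/X./O./O./X./X., (4,1):+0/X./O./O./X./.X
[XX/O./O./X./..] O move#2: (1,1):+0/XX/OO/O./X./..*, (2,1):+0/XX/O./OO/X./.., (3,1):+0/XX/O./O./XO/.., (4,0):+0/XX/O./O./X./O., (4,1):+0/XX/O./O./X./.O
[XX/OO/O./X./..] X move#3: (2,1):+0/XX/OO/OX/X./..*, (3,1):+0/XX/OO/O./XX/.., (4,0):+0/XX/OO/O./X./X., (4,1):+0/XX/OO/O./X./.X
[XX/OO/OX/X./..] O move#4: (3,1):+0/XX/OO/OX/XO/..*, (4,0):+0/XX/OO/OX/X./O., (4,1):+0/XX/OO/OX/X./.O
[XX/OO/OX/XO/..] X move#5: (4,0):+0/XX/OO/OX/XO/X.*, (4,1):+0/XX/OO/OX/XO/.X
[XX/OO/OX/XO/X.] O move#6: (4,1):+0/XX/OO/OX/XO/XO*
[XX/OO/OX/XO/XO] end (terminal +0, X#7); searched X./O./O./X./.. to 6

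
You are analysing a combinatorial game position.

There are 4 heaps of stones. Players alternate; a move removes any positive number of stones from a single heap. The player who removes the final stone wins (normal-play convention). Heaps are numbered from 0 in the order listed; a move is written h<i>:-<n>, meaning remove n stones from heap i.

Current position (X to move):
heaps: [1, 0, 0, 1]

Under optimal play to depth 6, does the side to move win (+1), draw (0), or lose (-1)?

[(1,0,0,1)] X move#1: h0:-1:-1/(0,0,0,1)*, h3:-1:-1/(1,0,0,0)
[(0,0,0,1)] O move#2: h3:-1:+1/(0,0,0,0)*
[(0,0,0,0)] end (terminal -1, X#3); searched (1,0,0,1) to 6

value((1,0,0,1), X) = -1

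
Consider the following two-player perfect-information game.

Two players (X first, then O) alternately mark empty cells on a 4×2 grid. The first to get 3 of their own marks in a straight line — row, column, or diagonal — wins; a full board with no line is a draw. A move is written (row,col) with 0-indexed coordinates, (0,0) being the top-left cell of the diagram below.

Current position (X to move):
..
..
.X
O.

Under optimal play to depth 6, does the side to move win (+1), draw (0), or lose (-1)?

value(../../.X/O., X) = +1

ply 1, X at ../../.X/O. | (0,0)=+0→X./../.X/O.; (0,1)=+0→.X/../.X/O.; (1,0)=+0→../X./.X/O.; (1,1)=+1→../.X/.X/O.*; (2,0)=+0→../../XX/O.; (3,1)=+0→../../.X/OX
ply 2, O at ../.X/.X/O. | (0,0)=-1→O./.X/.X/O.*; (0,1)=-1→.O/.X/.X/O.; (1,0)=-1→../OX/.X/O.; (2,0)=-1→../.X/OX/O.; (3,1)=-1→../.X/.X/OO
ply 3, X at O./.X/.X/O. | (0,1)=+1→OX/.X/.X/O.*; (1,0)=+1→O./XX/.X/O.; (2,0)=+1→O./.X/XX/O.; (3,1)=+1→O./.X/.X/OX
ply 4: OX/.X/.X/O. is terminal -1 (O); from ../../.X/O. depth 6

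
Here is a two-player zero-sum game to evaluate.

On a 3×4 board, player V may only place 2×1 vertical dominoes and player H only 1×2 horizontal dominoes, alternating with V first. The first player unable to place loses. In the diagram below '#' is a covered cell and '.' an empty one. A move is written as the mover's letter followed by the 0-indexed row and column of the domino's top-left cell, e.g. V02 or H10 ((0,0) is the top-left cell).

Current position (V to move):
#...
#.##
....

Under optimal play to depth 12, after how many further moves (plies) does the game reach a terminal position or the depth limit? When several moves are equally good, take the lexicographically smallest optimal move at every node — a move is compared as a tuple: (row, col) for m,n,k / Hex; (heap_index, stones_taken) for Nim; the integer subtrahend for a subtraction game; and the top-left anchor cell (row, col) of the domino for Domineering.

PV length from [#.../#.##/....]: 2 plies

[#.../#.##/....] V move#1: V01:-1/##../####/....*, V11:-1/#.../####/.#..
[##../####/....] H move#2: H02:+1/####/####/....*, H20:+1/##../####/##.., H21:+1/##../####/.##., H22:+1/##../####/..##
[####/####/....] end (terminal -1, V#3); searched #.../#.##/.... to 12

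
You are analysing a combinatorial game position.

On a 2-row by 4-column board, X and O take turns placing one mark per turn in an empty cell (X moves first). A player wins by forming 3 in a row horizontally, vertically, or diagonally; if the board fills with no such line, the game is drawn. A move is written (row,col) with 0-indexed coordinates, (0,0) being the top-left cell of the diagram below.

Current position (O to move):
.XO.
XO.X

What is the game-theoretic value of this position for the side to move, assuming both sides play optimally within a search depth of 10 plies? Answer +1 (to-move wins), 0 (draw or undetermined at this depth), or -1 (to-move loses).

value(.XO./XO.X, O) = 0

ply 1, O at .XO./XO.X | (0,0)=+0→OXO./XO.X*; (0,3)=+0→.XOO/XO.X; (1,2)=+0→.XO./XOOX
ply 2, X at OXO./XO.X | (0,3)=+0→OXOX/XO.X*; (1,2)=+0→OXO./XOXX
ply 3, O at OXOX/XO.X | (1,2)=+0→OXOX/XOOX*
ply 4: OXOX/XOOX is terminal +0 (X); from .XO./XO.X depth 10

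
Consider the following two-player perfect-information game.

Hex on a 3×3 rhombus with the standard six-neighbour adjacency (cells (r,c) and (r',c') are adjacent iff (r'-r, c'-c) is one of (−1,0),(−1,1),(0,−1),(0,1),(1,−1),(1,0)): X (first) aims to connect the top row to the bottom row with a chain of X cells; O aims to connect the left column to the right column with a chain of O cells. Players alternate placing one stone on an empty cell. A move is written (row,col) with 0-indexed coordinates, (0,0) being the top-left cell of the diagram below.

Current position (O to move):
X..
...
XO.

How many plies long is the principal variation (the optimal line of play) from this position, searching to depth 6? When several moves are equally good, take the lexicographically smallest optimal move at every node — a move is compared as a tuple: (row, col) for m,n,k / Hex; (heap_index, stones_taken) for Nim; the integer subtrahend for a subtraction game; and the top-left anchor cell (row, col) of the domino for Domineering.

[X../.../XO.] O move#1: (0,1):-1/XO./.../XO.*, (0,2):-1/X.O/.../XO., (1,0):-1/X../O../XO., (1,1):-1/X../.O./XO., (1,2):-1/X../..O/XO., (2,2):-1/X../.../XOO
[XO./.../XO.] X move#2: (0,2):+1/XOX/.../XO.*, (1,0):+1/XO./X../XO., (1,1):+1/XO./.X./XO., (1,2):+1/XO./..X/XO., (2,2):+1/XO./.../XOX
[XOX/.../XO.] O move#3: (1,0):-1/XOX/O../XO.*, (1,1):-1/XOX/.O./XO., (1,2):-1/XOX/..O/XO., (2,2):-1/XOX/.../XOO
[XOX/O../XO.] X move#4: (1,1):+1/XOX/OX./XO.*, (1,2):+1/XOX/O.X/XO., (2,2):+1/XOX/O../XOX
[XOX/OX./XO.] end (terminal -1, O#5); searched X../.../XO. to 6

PV length from [X../.../XO.]: 4 plies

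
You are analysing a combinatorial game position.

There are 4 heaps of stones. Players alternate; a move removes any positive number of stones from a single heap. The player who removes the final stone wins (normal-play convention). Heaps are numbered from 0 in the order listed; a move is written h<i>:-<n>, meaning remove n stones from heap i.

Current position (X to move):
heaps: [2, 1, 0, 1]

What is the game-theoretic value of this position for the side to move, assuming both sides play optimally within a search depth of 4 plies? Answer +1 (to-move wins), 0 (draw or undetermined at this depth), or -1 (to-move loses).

value((2,1,0,1), X) = +1

ply 1, X at (2,1,0,1) | h0:-1=-1→(1,1,0,1); h0:-2=+1→(0,1,0,1)*; h1:-1=-1→(2,0,0,1); h3:-1=-1→(2,1,0,0)
ply 2, O at (0,1,0,1) | h1:-1=-1→(0,0,0,1)*; h3:-1=-1→(0,1,0,0)
ply 3, X at (0,0,0,1) | h3:-1=+1→(0,0,0,0)*
ply 4: (0,0,0,0) is terminal -1 (O); from (2,1,0,1) depth 4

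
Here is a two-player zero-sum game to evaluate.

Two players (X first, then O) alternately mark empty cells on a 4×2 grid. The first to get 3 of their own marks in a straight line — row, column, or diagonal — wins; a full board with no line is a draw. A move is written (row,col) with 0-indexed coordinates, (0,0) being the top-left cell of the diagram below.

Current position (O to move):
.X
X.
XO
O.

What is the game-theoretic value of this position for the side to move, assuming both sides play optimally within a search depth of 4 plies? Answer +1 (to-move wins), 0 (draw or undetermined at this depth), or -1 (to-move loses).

ply 1, O at .X/X./XO/O. | (0,0)=+0→OX/X./XO/O.*; (1,1)=-1→.X/XO/XO/O.; (3,1)=-1→.X/X./XO/OO
ply 2, X at OX/X./XO/O. | (1,1)=+0→OX/XX/XO/O.*; (3,1)=+0→OX/X./XO/OX
ply 3, O at OX/XX/XO/O. | (3,1)=+0→OX/XX/XO/OO*
ply 4: OX/XX/XO/OO is terminal +0 (X); from .X/X./XO/O. depth 4

value(.X/X./XO/O., O) = 0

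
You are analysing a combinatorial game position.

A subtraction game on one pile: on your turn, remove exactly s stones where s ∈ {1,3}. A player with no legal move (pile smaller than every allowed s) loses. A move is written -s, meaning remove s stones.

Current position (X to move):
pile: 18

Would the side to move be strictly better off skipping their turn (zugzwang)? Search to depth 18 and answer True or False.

zugzwang(18, X) = True

p1 X@[18]: -1[17]-1* -3[15]-1
p2 O@[17]: -1[16]+1* -3[14]+1
p3 X@[16]: -1[15]-1* -3[13]-1
p4 O@[15]: -1[14]+1* -3[12]+1
p5 X@[14]: -1[13]-1* -3[11]-1
p6 O@[13]: -1[12]+1* -3[10]+1
p7 X@[12]: -1[11]-1* -3[9]-1
p8 O@[11]: -1[10]+1* -3[8]+1
p9 X@[10]: -1[9]-1* -3[7]-1
p10 O@[9]: -1[8]+1* -3[6]+1
p11 X@[8]: -1[7]-1* -3[5]-1
p12 O@[7]: -1[6]+1* -3[4]+1
p13 X@[6]: -1[5]-1* -3[3]-1
p14 O@[5]: -1[4]+1* -3[2]+1
p15 X@[4]: -1[3]-1* -3[1]-1
p16 O@[3]: -1[2]+1* -3[0]+1
p17 X@[2]: -1[1]-1*
p18 O@[1]: -1[0]+1*
p19 X@[0] terminal -1; root [18] d18
suppose X passes — search the same position with O to move:
pass> p1 O@[18]: -1[17]-1* -3[15]-1
pass> p2 X@[17]: -1[16]+1* -3[14]+1
pass> p3 O@[16]: -1[15]-1* -3[13]-1
pass> p4 X@[15]: -1[14]+1* -3[12]+1
pass> p5 O@[14]: -1[13]-1* -3[11]-1
pass> p6 X@[13]: -1[12]+1* -3[10]+1
pass> p7 O@[12]: -1[11]-1* -3[9]-1
pass> p8 X@[11]: -1[10]+1* -3[8]+1
pass> p9 O@[10]: -1[9]-1* -3[7]-1
pass> p10 X@[9]: -1[8]+1* -3[6]+1
pass> p11 O@[8]: -1[7]-1* -3[5]-1
pass> p12 X@[7]: -1[6]+1* -3[4]+1
pass> p13 O@[6]: -1[5]-1* -3[3]-1
pass> p14 X@[5]: -1[4]+1* -3[2]+1
pass> p15 O@[4]: -1[3]-1* -3[1]-1
pass> p16 X@[3]: -1[2]+1* -3[0]+1
pass> p17 O@[2]: -1[1]-1*
pass> p18 X@[1]: -1[0]+1*
pass> p19 O@[0] terminal -1; root [18] d18
for X: play -1, pass +1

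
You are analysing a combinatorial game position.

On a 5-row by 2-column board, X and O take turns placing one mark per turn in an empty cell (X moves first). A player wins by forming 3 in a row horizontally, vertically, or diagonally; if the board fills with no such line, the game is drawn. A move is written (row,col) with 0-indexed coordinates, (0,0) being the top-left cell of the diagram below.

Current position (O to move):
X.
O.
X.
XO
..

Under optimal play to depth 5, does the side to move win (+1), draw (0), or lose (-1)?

p1 O@[X./O./X./XO/..]: (0,1)[XO/O./X./XO/..]-1 (1,1)[X./OO/X./XO/..]-1 (2,1)[X./O./XO/XO/..]-1 (4,0)[X./O./X./XO/O.]+0* (4,1)[X./O./X./XO/.O]-1
p2 X@[X./O./X./XO/O.]: (0,1)[XX/O./X./XO/O.]-1 (1,1)[X./OX/X./XO/O.]+0* (2,1)[X./O./XX/XO/O.]+0 (4,1)[X./O./X./XO/OX]+0
p3 O@[X./OX/X./XO/O.]: (0,1)[XO/OX/X./XO/O.]+0* (2,1)[X./OX/XO/XO/O.]+0 (4,1)[X./OX/X./XO/OO]+0
p4 X@[XO/OX/X./XO/O.]: (2,1)[XO/OX/XX/XO/O.]+0* (4,1)[XO/OX/X./XO/OX]+0
p5 O@[XO/OX/XX/XO/O.]: (4,1)[XO/OX/XX/XO/OO]+0*
p6 X@[XO/OX/XX/XO/OO] terminal +0; root [X./O./X./XO/..] d5

value(X./O./X./XO/.., O) = 0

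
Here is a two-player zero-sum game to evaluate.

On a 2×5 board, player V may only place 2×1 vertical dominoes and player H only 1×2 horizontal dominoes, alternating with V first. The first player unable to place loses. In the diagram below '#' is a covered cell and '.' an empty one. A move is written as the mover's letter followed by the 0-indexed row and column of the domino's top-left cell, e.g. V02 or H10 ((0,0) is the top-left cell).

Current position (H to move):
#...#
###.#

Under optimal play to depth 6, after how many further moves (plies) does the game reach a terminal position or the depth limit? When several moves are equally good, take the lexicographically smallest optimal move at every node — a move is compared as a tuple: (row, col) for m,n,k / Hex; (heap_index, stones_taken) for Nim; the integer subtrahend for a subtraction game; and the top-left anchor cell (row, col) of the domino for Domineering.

p1 H@[#...#/###.#]: H01[###.#/###.#]-1 H02[#.###/###.#]+1*
p2 V@[#.###/###.#] terminal -1; root [#...#/###.#] d6

PV length from [#...#/###.#]: 1 ply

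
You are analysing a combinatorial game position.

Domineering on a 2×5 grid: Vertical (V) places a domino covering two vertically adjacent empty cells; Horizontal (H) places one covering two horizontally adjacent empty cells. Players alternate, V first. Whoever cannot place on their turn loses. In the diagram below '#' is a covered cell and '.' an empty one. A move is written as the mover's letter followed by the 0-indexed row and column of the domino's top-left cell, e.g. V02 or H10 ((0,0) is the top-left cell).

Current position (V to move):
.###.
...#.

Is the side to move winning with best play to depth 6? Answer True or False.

V winning at [.###./...#.]: True

ply 1, V at .###./...#. | V00=+1→####./#..#.*; V04=-1→.####/...##
ply 2, H at ####./#..#. | H11=-1→####./####.*
ply 3, V at ####./####. | V04=+1→#####/#####*
ply 4: #####/##### is terminal -1 (H); from .###./...#. depth 6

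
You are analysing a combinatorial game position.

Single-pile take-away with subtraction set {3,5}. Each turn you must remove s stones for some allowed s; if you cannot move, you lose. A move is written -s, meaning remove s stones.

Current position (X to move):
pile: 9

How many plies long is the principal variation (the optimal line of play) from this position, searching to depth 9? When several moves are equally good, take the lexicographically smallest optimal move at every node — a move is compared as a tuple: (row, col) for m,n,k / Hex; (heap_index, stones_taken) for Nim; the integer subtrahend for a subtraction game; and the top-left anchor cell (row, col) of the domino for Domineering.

PV length from [9]: 2 plies

ply 1, X at 9 | -3=-1→6*; -5=-1→4
ply 2, O at 6 | -3=-1→3; -5=+1→1*
ply 3: 1 is terminal -1 (X); from 9 depth 9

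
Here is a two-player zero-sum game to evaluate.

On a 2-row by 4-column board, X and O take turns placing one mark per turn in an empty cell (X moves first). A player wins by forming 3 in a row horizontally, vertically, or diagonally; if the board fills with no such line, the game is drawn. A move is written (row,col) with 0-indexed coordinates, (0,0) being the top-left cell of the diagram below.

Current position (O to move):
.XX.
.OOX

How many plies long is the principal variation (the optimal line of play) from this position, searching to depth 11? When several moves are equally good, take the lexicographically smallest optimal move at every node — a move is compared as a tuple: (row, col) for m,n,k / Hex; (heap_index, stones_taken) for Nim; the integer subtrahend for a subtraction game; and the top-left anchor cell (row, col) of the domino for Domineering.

[.XX./.OOX] O move#1: (0,0):-1/OXX./.OOX, (0,3):-1/.XXO/.OOX, (1,0):+1/.XX./OOOX*
[.XX./OOOX] end (terminal -1, X#2); searched .XX./.OOX to 11

PV length from [.XX./.OOX]: 1 ply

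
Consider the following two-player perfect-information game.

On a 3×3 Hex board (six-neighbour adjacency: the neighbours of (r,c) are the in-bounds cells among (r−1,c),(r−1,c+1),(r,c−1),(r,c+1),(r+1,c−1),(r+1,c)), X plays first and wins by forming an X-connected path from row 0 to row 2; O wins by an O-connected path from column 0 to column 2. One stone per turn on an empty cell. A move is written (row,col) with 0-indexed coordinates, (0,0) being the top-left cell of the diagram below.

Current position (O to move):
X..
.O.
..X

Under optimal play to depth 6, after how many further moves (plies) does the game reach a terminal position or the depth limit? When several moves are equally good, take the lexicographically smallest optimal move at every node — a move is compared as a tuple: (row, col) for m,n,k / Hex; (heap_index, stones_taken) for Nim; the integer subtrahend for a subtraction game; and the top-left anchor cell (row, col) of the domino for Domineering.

PV length from [X../.O./..X]: 5 plies

p1 O@[X../.O./..X]: (0,1)[XO./.O./..X]+1* (0,2)[X.O/.O./..X]+1 (1,0)[X../OO./..X]+1 (1,2)[X../.OO/..X]+1 (2,0)[X../.O./O.X]+1 (2,1)[X../.O./.OX]+1
p2 X@[XO./.O./..X]: (0,2)[XOX/.O./..X]-1* (1,0)[XO./XO./..X]-1 (1,2)[XO./.OX/..X]-1 (2,0)[XO./.O./X.X]-1 (2,1)[XO./.O./.XX]-1
p3 O@[XOX/.O./..X]: (1,0)[XOX/OO./..X]-1 (1,2)[XOX/.OO/..X]+1* (2,0)[XOX/.O./O.X]-1 (2,1)[XOX/.O./.OX]-1
p4 X@[XOX/.OO/..X]: (1,0)[XOX/XOO/..X]-1* (2,0)[XOX/.OO/X.X]-1 (2,1)[XOX/.OO/.XX]-1
p5 O@[XOX/XOO/..X]: (2,0)[XOX/XOO/O.X]+1* (2,1)[XOX/XOO/.OX]-1
p6 X@[XOX/XOO/O.X] terminal -1; root [X../.O./..X] d6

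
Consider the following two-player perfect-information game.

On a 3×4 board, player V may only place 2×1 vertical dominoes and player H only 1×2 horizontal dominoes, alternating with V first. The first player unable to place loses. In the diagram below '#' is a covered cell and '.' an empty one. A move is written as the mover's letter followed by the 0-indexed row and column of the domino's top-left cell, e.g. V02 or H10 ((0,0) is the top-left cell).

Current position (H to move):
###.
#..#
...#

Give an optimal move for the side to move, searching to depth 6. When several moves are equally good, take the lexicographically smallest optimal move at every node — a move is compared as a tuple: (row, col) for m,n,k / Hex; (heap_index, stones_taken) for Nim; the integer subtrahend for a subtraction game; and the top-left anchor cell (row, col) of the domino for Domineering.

H's best at [###./#..#/...#]: H11

ply 1, H at ###./#..#/...# | H11=+1→###./####/...#*; H20=-1→###./#..#/##.#; H21=+1→###./#..#/.###
ply 2: ###./####/...# is terminal -1 (V); from ###./#..#/...# depth 6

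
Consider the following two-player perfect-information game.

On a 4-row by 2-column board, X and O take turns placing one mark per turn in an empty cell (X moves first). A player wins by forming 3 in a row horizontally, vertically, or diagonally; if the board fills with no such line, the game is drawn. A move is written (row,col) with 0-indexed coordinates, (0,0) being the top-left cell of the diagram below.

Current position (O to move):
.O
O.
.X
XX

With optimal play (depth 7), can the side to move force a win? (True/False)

ply 1, O at .O/O./.X/XX | (0,0)=-1→OO/O./.X/XX; (1,1)=+0→.O/OO/.X/XX*; (2,0)=-1→.O/O./OX/XX
ply 2, X at .O/OO/.X/XX | (0,0)=+0→XO/OO/.X/XX*; (2,0)=+0→.O/OO/XX/XX
ply 3, O at XO/OO/.X/XX | (2,0)=+0→XO/OO/OX/XX*
ply 4: XO/OO/OX/XX is terminal +0 (X); from .O/O./.X/XX depth 7

O winning at [.O/O./.X/XX]: False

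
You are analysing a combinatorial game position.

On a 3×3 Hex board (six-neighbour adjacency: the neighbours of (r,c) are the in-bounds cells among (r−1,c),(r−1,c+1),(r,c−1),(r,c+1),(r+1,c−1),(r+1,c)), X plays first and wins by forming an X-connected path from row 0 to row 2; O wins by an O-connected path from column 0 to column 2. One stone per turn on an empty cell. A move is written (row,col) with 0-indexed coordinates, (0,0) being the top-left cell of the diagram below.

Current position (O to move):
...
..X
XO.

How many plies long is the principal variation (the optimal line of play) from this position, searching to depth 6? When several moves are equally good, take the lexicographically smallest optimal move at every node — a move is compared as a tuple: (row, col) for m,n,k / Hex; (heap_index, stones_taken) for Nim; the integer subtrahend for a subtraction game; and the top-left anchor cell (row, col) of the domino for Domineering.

p1 O@[.../..X/XO.]: (0,0)[O../..X/XO.]-1* (0,1)[.O./..X/XO.]-1 (0,2)[..O/..X/XO.]-1 (1,0)[.../O.X/XO.]-1 (1,1)[.../.OX/XO.]-1 (2,2)[.../..X/XOO]-1
p2 X@[O../..X/XO.]: (0,1)[OX./..X/XO.]+1* (0,2)[O.X/..X/XO.]+1 (1,0)[O../X.X/XO.]+1 (1,1)[O../.XX/XO.]+1 (2,2)[O../..X/XOX]+1
p3 O@[OX./..X/XO.]: (0,2)[OXO/..X/XO.]-1* (1,0)[OX./O.X/XO.]-1 (1,1)[OX./.OX/XO.]-1 (2,2)[OX./..X/XOO]-1
p4 X@[OXO/..X/XO.]: (1,0)[OXO/X.X/XO.]+1* (1,1)[OXO/.XX/XO.]+1 (2,2)[OXO/..X/XOX]+1
p5 O@[OXO/X.X/XO.] terminal -1; root [.../..X/XO.] d6

PV length from [.../..X/XO.]: 4 plies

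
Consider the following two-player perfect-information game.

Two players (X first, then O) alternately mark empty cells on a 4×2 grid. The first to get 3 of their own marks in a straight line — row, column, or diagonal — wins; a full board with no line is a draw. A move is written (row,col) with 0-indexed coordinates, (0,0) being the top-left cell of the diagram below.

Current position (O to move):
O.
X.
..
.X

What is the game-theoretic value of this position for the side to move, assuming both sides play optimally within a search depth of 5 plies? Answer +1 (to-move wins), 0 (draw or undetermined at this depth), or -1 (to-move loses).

value(O./X./../.X, O) = 0

p1 O@[O./X./../.X]: (0,1)[OO/X./../.X]+0* (1,1)[O./XO/../.X]+0 (2,0)[O./X./O./.X]+0 (2,1)[O./X./.O/.X]+0 (3,0)[O./X./../OX]+0
p2 X@[OO/X./../.X]: (1,1)[OO/XX/../.X]+0* (2,0)[OO/X./X./.X]+0 (2,1)[OO/X./.X/.X]+0 (3,0)[OO/X./../XX]+0
p3 O@[OO/XX/../.X]: (2,0)[OO/XX/O./.X]-1 (2,1)[OO/XX/.O/.X]+0* (3,0)[OO/XX/../OX]-1
p4 X@[OO/XX/.O/.X]: (2,0)[OO/XX/XO/.X]+0* (3,0)[OO/XX/.O/XX]+0
p5 O@[OO/XX/XO/.X]: (3,0)[OO/XX/XO/OX]+0*
p6 X@[OO/XX/XO/OX] terminal +0; root [O./X./../.X] d5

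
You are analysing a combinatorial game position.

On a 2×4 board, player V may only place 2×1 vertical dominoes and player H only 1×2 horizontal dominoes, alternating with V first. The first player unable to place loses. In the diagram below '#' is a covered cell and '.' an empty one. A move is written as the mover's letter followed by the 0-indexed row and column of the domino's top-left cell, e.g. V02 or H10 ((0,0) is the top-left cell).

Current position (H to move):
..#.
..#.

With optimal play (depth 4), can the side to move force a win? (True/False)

H winning at [..#./..#.]: True

ply 1, H at ..#./..#. | H00=+1→###./..#.*; H10=+1→..#./###.
ply 2, V at ###./..#. | V03=-1→####/..##*
ply 3, H at ####/..## | H10=+1→####/####*
ply 4: ####/#### is terminal -1 (V); from ..#./..#. depth 4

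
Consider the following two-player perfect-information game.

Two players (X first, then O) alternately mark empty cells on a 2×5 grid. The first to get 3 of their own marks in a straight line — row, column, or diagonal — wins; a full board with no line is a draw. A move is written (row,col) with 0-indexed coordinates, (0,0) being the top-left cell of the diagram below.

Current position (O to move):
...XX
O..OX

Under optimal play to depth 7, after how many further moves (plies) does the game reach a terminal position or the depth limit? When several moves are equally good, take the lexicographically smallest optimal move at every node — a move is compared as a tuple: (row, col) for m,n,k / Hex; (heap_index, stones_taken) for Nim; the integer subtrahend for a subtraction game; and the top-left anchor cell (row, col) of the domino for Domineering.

PV length from [...XX/O..OX]: 5 plies

ply 1, O at ...XX/O..OX | (0,0)=-1→O..XX/O..OX; (0,1)=-1→.O.XX/O..OX; (0,2)=+0→..OXX/O..OX*; (1,1)=-1→...XX/OO.OX; (1,2)=-1→...XX/O.OOX
ply 2, X at ..OXX/O..OX | (0,0)=+0→X.OXX/O..OX*; (0,1)=+0→.XOXX/O..OX; (1,1)=+0→..OXX/OX.OX; (1,2)=+0→..OXX/O.XOX
ply 3, O at X.OXX/O..OX | (0,1)=+0→XOOXX/O..OX*; (1,1)=+0→X.OXX/OO.OX; (1,2)=+0→X.OXX/O.OOX
ply 4, X at XOOXX/O..OX | (1,1)=+0→XOOXX/OX.OX*; (1,2)=+0→XOOXX/O.XOX
ply 5, O at XOOXX/OX.OX | (1,2)=+0→XOOXX/OXOOX*
ply 6: XOOXX/OXOOX is terminal +0 (X); from ...XX/O..OX depth 7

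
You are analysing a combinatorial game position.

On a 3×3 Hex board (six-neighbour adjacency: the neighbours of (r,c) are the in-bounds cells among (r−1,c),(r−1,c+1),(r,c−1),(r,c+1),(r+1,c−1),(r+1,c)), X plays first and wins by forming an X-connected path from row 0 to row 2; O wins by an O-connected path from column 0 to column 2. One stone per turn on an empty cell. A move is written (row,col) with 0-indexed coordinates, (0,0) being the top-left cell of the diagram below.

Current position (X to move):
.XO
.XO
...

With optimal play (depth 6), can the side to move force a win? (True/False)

[.XO/.XO/...] X move#1: (0,0):+1/XXO/.XO/...*, (1,0):+1/.XO/XXO/..., (2,0):+1/.XO/.XO/X.., (2,1):+1/.XO/.XO/.X., (2,2):+1/.XO/.XO/..X
[XXO/.XO/...] O move#2: (1,0):-1/XXO/OXO/...*, (2,0):-1/XXO/.XO/O.., (2,1):-1/XXO/.XO/.O., (2,2):-1/XXO/.XO/..O
[XXO/OXO/...] X move#3: (2,0):+1/XXO/OXO/X..*, (2,1):+1/XXO/OXO/.X., (2,2):+1/XXO/OXO/..X
[XXO/OXO/X..] end (terminal -1, O#4); searched .XO/.XO/... to 6

X winning at [.XO/.XO/...]: True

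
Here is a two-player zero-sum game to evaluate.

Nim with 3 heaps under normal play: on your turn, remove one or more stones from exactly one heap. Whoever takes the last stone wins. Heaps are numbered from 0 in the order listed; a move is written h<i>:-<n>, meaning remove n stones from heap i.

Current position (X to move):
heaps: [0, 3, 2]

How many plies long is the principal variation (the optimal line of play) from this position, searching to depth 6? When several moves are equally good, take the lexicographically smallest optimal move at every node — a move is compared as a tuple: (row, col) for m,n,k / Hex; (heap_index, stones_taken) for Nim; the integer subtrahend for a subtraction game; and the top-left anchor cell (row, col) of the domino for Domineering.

p1 X@[(0,3,2)]: h1:-1[(0,2,2)]+1* h1:-2[(0,1,2)]-1 h1:-3[(0,0,2)]-1 h2:-1[(0,3,1)]-1 h2:-2[(0,3,0)]-1
p2 O@[(0,2,2)]: h1:-1[(0,1,2)]-1* h1:-2[(0,0,2)]-1 h2:-1[(0,2,1)]-1 h2:-2[(0,2,0)]-1
p3 X@[(0,1,2)]: h1:-1[(0,0,2)]-1 h2:-1[(0,1,1)]+1* h2:-2[(0,1,0)]-1
p4 O@[(0,1,1)]: h1:-1[(0,0,1)]-1* h2:-1[(0,1,0)]-1
p5 X@[(0,0,1)]: h2:-1[(0,0,0)]+1*
p6 O@[(0,0,0)] terminal -1; root [(0,3,2)] d6

PV length from [(0,3,2)]: 5 plies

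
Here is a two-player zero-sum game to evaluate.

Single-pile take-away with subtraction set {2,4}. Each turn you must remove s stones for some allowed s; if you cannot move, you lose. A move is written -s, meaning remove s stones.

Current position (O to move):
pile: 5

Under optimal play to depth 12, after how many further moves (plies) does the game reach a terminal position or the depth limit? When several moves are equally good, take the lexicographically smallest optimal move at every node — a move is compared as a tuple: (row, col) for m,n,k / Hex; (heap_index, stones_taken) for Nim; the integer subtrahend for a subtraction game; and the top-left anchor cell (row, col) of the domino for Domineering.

PV length from [5]: 1 ply

[5] O move#1: -2:-1/3, -4:+1/1*
[1] end (terminal -1, X#2); searched 5 to 12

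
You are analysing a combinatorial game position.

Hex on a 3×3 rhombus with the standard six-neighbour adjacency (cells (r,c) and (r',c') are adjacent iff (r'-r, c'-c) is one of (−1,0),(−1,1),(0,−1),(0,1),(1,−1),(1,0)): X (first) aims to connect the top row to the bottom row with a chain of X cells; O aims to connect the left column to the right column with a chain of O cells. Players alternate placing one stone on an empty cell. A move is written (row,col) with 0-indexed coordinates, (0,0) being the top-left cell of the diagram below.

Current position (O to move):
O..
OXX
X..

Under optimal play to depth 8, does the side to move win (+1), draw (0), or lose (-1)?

p1 O@[O../OXX/X..]: (0,1)[OO./OXX/X..]-1* (0,2)[O.O/OXX/X..]-1 (2,1)[O../OXX/XO.]-1 (2,2)[O../OXX/X.O]-1
p2 X@[OO./OXX/X..]: (0,2)[OOX/OXX/X..]+1* (2,1)[OO./OXX/XX.]-1 (2,2)[OO./OXX/X.X]-1
p3 O@[OOX/OXX/X..] terminal -1; root [O../OXX/X..] d8

value(O../OXX/X.., O) = -1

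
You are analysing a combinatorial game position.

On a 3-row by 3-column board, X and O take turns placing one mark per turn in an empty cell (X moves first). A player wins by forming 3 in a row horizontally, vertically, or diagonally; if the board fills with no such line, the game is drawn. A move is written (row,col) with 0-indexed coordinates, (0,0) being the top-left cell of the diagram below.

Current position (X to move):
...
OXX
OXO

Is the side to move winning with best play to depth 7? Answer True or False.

X winning at [.../OXX/OXO]: True

[.../OXX/OXO] X move#1: (0,0):+0/X../OXX/OXO, (0,1):+1/.X./OXX/OXO*, (0,2):-1/..X/OXX/OXO
[.X./OXX/OXO] end (terminal -1, O#2); searched .../OXX/OXO to 7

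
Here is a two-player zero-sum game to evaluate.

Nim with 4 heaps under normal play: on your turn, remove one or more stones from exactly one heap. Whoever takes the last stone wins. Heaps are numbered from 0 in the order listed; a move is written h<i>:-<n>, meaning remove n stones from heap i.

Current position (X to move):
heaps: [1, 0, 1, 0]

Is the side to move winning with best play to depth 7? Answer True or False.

X winning at [(1,0,1,0)]: False

[(1,0,1,0)] X move#1: h0:-1:-1/(0,0,1,0)*, h2:-1:-1/(1,0,0,0)
[(0,0,1,0)] O move#2: h2:-1:+1/(0,0,0,0)*
[(0,0,0,0)] end (terminal -1, X#3); searched (1,0,1,0) to 7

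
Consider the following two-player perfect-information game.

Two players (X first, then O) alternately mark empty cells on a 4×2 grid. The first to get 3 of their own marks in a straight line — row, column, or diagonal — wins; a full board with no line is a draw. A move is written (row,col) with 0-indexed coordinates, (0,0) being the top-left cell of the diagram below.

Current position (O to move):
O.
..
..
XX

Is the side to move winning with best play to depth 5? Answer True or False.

ply 1, O at O./../../XX | (0,1)=+0→OO/../../XX*; (1,0)=+0→O./O./../XX; (1,1)=+0→O./.O/../XX; (2,0)=+0→O./../O./XX; (2,1)=+0→O./../.O/XX
ply 2, X at OO/../../XX | (1,0)=+0→OO/X./../XX*; (1,1)=+0→OO/.X/../XX; (2,0)=+0→OO/../X./XX; (2,1)=+0→OO/../.X/XX
ply 3, O at OO/X./../XX | (1,1)=-1→OO/XO/../XX; (2,0)=+0→OO/X./O./XX*; (2,1)=-1→OO/X./.O/XX
ply 4, X at OO/X./O./XX | (1,1)=+0→OO/XX/O./XX*; (2,1)=+0→OO/X./OX/XX
ply 5, O at OO/XX/O./XX | (2,1)=+0→OO/XX/OO/XX*
ply 6: OO/XX/OO/XX is terminal +0 (X); from O./../../XX depth 5

O winning at [O./../../XX]: False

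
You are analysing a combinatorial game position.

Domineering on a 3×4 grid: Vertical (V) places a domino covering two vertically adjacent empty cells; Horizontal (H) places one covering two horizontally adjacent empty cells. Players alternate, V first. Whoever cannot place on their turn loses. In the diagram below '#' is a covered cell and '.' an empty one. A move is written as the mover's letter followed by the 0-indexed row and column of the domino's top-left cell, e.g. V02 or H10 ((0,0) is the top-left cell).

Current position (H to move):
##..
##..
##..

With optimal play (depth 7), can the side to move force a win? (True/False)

H winning at [##../##../##..]: True

[##../##../##..] H move#1: H02:-1/####/##../##.., H12:+1/##../####/##..*, H22:-1/##../##../####
[##../####/##..] end (terminal -1, V#2); searched ##../##../##.. to 7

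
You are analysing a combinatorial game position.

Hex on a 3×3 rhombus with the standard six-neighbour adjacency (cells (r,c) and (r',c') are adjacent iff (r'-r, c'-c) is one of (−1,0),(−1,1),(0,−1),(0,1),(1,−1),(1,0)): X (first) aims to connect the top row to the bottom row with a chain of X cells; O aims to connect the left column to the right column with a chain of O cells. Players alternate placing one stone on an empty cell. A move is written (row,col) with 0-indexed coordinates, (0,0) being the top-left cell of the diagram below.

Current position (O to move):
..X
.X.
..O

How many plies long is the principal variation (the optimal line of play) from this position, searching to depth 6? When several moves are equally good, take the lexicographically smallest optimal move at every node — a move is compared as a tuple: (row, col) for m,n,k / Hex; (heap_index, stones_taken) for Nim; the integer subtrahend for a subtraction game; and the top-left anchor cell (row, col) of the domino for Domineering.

ply 1, O at ..X/.X./..O | (0,0)=-1→O.X/.X./..O*; (0,1)=-1→.OX/.X./..O; (1,0)=-1→..X/OX./..O; (1,2)=-1→..X/.XO/..O; (2,0)=-1→..X/.X./O.O; (2,1)=-1→..X/.X./.OO
ply 2, X at O.X/.X./..O | (0,1)=+1→OXX/.X./..O*; (1,0)=+1→O.X/XX./..O; (1,2)=+1→O.X/.XX/..O; (2,0)=+1→O.X/.X./X.O; (2,1)=+1→O.X/.X./.XO
ply 3, O at OXX/.X./..O | (1,0)=-1→OXX/OX./..O*; (1,2)=-1→OXX/.XO/..O; (2,0)=-1→OXX/.X./O.O; (2,1)=-1→OXX/.X./.OO
ply 4, X at OXX/OX./..O | (1,2)=+1→OXX/OXX/..O*; (2,0)=+1→OXX/OX./X.O; (2,1)=+1→OXX/OX./.XO
ply 5, O at OXX/OXX/..O | (2,0)=-1→OXX/OXX/O.O*; (2,1)=-1→OXX/OXX/.OO
ply 6, X at OXX/OXX/O.O | (2,1)=+1→OXX/OXX/OXO*
ply 7: OXX/OXX/OXO is terminal -1 (O); from ..X/.X./..O depth 6

PV length from [..X/.X./..O]: 6 plies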